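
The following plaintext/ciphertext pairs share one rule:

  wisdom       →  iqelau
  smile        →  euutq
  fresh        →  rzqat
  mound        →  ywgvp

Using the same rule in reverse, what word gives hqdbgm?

virtue

The shifts repeat in a cycle of length 2: positions 0,1,… shift by +12, +8, then the pattern repeats.
Undoing it on hqdbgm: h−12=v, q−8=i, d−12=r, b−8=t, g−12=u, m−8=e.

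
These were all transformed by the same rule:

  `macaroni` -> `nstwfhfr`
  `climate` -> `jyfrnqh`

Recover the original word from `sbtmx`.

shown

The output letters match the input read backwards, each shifted +5: macaroni reversed is inoracam. Two steps: reverse the string, then apply a Caesar shift of +5.
Reversing it on sbtmx: shift back: s−5=n, b−5=w, t−5=o, m−5=h, x−5=s → nwohs; then reverse → shown.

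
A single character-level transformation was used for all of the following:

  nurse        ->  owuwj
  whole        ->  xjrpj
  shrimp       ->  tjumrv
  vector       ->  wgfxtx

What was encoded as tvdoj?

stake

In nurse: n→o is +1, u→w is +2, r→u is +3, s→w is +4 — the shift increases by 1 each position. Letter i (0-indexed) is shifted by i+1, so successive shifts are 1, 2, 3, ….
Reversing it on tvdoj: t−1=s, v−2=t, d−3=a, o−4=k, j−5=e.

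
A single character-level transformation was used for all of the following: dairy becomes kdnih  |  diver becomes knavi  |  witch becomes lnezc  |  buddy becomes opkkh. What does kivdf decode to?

d(3)→k(10) and a(0)→d(3) fit y≡11x+3 (mod 26); the inverse of 11 mod 26 is 19. Treating letters as 0–25, the rule is x ↦ 11x + 3 (mod 26).
Reversing it on kivdf: k(10)→19·(10−3)≡3=d; i(8)→19·(8−3)≡17=r; v(21)→19·(21−3)≡4=e; d(3)→19·(3−3)≡0=a; f(5)→19·(5−3)≡12=m (all mod 26).

dream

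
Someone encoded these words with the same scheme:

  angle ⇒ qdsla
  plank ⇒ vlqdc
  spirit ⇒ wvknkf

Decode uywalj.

Each letter's alphabet position (a=0..z=25) is mapped through 9·x+16 mod 26 — an affine cipher.
Undoing it on uywalj: u(20)→3·(20−16)≡12=m; y(24)→3·(24−16)≡24=y; w(22)→3·(22−16)≡18=s; a(0)→3·(0−16)≡4=e; l(11)→3·(11−16)≡11=l; j(9)→3·(9−16)≡5=f (all mod 26).

myself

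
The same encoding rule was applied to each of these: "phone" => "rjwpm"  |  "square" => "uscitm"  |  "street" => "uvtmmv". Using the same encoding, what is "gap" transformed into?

The rule splits by letter class: vowels +8, consonants +2.
On gap: g(cons)+2=i, a(vowel)+8=i, p(cons)+2=r.

iir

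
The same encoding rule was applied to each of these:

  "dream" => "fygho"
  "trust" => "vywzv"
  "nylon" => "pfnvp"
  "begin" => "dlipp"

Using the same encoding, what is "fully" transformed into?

Shifts by position in dream: pos 0: d→f (+2), pos 1: r→y (+7), pos 2: e→g (+2), pos 3: a→h (+7) — repeating every 2. A repeating key of period 2 is used — shifts +2, +7 over and over.
On fully: f+2=h, u+7=b, l+2=n, l+7=s, y+2=a.

hbnsa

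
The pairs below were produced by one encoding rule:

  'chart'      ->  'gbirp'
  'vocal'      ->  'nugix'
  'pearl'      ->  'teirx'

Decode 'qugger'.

soccer

c(2)→g(6) and h(7)→b(1) fit y≡25x+8 (mod 26); the inverse of 25 mod 26 is 25. Treating letters as 0–25, the rule is x ↦ 25x + 8 (mod 26).
Reversing it on qugger: q(16)→25·(16−8)≡18=s; u(20)→25·(20−8)≡14=o; g(6)→25·(6−8)≡2=c; g(6)→25·(6−8)≡2=c; e(4)→25·(4−8)≡4=e; r(17)→25·(17−8)≡17=r (all mod 26).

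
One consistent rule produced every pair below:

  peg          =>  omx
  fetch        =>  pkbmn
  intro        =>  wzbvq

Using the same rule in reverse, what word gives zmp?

Read the word backwards and shift each letter +8.
Undoing it on zmp: shift back: z−8=r, m−8=e, p−8=h → reh; then reverse → her.

her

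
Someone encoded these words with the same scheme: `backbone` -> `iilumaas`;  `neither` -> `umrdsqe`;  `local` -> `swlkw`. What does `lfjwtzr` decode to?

examine

In backbone: b→i is +7, a→i is +8, c→l is +9, k→u is +10 — the shift increases by 1 each position. Each letter shifts forward by (position + 7), i.e. 7, 8, 9, … — the shift grows by one for each successive letter.
Undoing it on lfjwtzr: l−7=e, f−8=x, j−9=a, w−10=m, t−11=i, z−12=n, r−13=e.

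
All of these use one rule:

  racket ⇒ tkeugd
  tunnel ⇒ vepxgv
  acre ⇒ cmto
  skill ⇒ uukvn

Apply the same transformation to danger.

fkpqgb

Shifts by position in racket: pos 0: r→t (+2), pos 1: a→k (+10), pos 2: c→e (+2), pos 3: k→u (+10) — repeating every 2. The shifts repeat in a cycle of length 2: positions 0,1,… shift by +2, +10, then the pattern repeats.
On danger: d+2=f, a+10=k, n+2=p, g+10=q, e+2=g, r+10=b.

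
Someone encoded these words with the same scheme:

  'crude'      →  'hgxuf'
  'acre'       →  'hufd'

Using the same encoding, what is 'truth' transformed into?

kwxuw

The word is reversed, then every letter is shifted forward by 3.
For truth: reverse → hturt; then shift: h+3=k, t+3=w, u+3=x, r+3=u, t+3=w.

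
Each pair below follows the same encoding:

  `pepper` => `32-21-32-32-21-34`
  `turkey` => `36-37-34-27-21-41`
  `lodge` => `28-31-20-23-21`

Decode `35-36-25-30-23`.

sting

Each letter is replaced by its alphabet position (a=1..z=26) + 16.
Reversing it on 35-36-25-30-23: 35→(35−16)÷1=19=s, 36→(36−16)÷1=20=t, 25→(25−16)÷1=9=i, 30→(30−16)÷1=14=n, 23→(23−16)÷1=7=g.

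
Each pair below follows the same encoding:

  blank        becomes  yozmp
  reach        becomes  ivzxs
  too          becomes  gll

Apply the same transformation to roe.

ilv

This is the alphabet-reversal cipher (Atbash): a becomes z, b becomes y, etc.
For roe: r↔i, o↔l, e↔v.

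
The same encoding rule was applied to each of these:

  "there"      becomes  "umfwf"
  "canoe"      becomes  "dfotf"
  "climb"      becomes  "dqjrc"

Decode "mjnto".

Shifts by position in there: pos 0: t→u (+1), pos 1: h→m (+5), pos 2: e→f (+1), pos 3: r→w (+5) — repeating every 2. It's a Vigenère-style cipher with numeric key [1,5]: position i shifts by key[i mod 2].
Reversing it on mjnto: m−1=l, j−5=e, n−1=m, t−5=o, o−1=n.

lemon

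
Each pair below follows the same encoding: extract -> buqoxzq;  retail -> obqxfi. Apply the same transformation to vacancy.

sxzxkzv

Compare letters: e→b is +23, x→u is +23, t→q is +23 — a constant shift. It's a constant shift of +23 (ROT23).
For vacancy: v+23=s, a+23=x, c+23=z, a+23=x, n+23=k, c+23=z, y+23=v.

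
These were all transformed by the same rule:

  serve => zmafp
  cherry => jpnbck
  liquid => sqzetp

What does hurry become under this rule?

ocabj

Each letter shifts forward by (position + 7), i.e. 7, 8, 9, … — the shift grows by one for each successive letter.
On hurry: h+7=o, u+8=c, r+9=a, r+10=b, y+11=j.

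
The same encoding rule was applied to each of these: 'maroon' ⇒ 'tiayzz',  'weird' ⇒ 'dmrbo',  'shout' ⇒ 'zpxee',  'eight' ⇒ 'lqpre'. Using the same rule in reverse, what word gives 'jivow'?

In maroon: m→t is +7, a→i is +8, r→a is +9, o→y is +10 — the shift increases by 1 each position. Each letter shifts forward by (position + 7), i.e. 7, 8, 9, … — the shift grows by one for each successive letter.
Undoing it on jivow: j−7=c, i−8=a, v−9=m, o−10=e, w−11=l.

camel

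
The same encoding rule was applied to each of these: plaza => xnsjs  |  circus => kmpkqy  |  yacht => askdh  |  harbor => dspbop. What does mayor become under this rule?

p(15)→x(23) and l(11)→n(13) fit y≡9x+18 (mod 26); the inverse of 9 mod 26 is 3. This is an affine cipher: with a=0,…,z=25, each position x becomes (9x+18) mod 26.
For mayor: m(12)→9·12+18≡22=w; a(0)→9·0+18≡18=s; y(24)→9·24+18≡0=a; o(14)→9·14+18≡14=o; r(17)→9·17+18≡15=p (all mod 26).

wsaop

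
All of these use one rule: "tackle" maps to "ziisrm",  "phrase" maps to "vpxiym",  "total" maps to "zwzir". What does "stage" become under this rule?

It's a Vigenère-style cipher with numeric key [6,8]: position i shifts by key[i mod 2].
For stage: s+6=y, t+8=b, a+6=g, g+8=o, e+6=k.

ybgok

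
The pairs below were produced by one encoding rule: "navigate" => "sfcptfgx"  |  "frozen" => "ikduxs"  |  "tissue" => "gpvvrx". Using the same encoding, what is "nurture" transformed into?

srkgrkx

n(13)→s(18) and a(0)→f(5) fit y≡11x+5 (mod 26); the inverse of 11 mod 26 is 19. Treating letters as 0–25, the rule is x ↦ 11x + 5 (mod 26).
On nurture: n(13)→11·13+5≡18=s; u(20)→11·20+5≡17=r; r(17)→11·17+5≡10=k; t(19)→11·19+5≡6=g; u(20)→11·20+5≡17=r; r(17)→11·17+5≡10=k; e(4)→11·4+5≡23=x (all mod 26).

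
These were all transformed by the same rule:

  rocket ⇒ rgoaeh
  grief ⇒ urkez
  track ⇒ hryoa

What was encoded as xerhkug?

r(17)→r(17) and o(14)→g(6) fit y≡21x+24 (mod 26); the inverse of 21 mod 26 is 5. Treating letters as 0–25, the rule is x ↦ 21x + 24 (mod 26).
Reversing it on xerhkug: x(23)→5·(23−24)≡21=v; e(4)→5·(4−24)≡4=e; r(17)→5·(17−24)≡17=r; h(7)→5·(7−24)≡19=t; k(10)→5·(10−24)≡8=i; u(20)→5·(20−24)≡6=g; g(6)→5·(6−24)≡14=o (all mod 26).

vertigo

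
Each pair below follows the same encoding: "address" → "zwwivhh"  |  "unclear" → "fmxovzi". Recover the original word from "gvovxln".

Each pair mirrors across the alphabet (a↔z, d↔w, d↔w): positions sum to 25. Letters are reflected about the middle of the alphabet (position → 25−position): Atbash.
Undoing it on gvovxln: g↔t, v↔e, o↔l, v↔e, x↔c, l↔o, n↔m.

telecom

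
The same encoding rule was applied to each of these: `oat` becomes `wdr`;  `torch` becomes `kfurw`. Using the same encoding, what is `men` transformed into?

qhp

Two steps: reverse the string, then apply a Caesar shift of +3.
On men: reverse → nem; then shift: n+3=q, e+3=h, m+3=p.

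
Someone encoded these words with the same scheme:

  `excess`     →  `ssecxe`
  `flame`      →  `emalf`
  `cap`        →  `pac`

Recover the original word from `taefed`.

defeat

The output letters match the input read backwards: excess reversed is ssecxe. It's just the letters in reverse order.
Reversing it on taefed: then reverse → defeat.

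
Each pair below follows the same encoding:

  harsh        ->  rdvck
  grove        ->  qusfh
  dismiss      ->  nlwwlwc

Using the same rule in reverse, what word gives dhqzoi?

Shifts by position in harsh: pos 0: h→r (+10), pos 1: a→d (+3), pos 2: r→v (+4), pos 3: s→c (+10), pos 4: h→k (+3) — repeating every 3. A repeating key of period 3 is used — shifts +10, +3, +4 over and over.
Decoding dhqzoi: d−10=t, h−3=e, q−4=m, z−10=p, o−3=l, i−4=e.

temple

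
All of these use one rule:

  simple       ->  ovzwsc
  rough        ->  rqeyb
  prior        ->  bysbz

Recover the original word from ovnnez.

puddle

Two steps: reverse the string, then apply a Caesar shift of +10.
Undoing it on ovnnez: shift back: o−10=e, v−10=l, n−10=d, n−10=d, e−10=u, z−10=p → elddup; then reverse → puddle.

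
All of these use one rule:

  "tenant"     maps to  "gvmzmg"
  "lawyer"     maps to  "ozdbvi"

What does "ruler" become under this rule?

Each pair mirrors across the alphabet (t↔g, e↔v, n↔m): positions sum to 25. This is the alphabet-reversal cipher (Atbash): a becomes z, b becomes y, etc.
On ruler: r↔i, u↔f, l↔o, e↔v, r↔i.

ifovi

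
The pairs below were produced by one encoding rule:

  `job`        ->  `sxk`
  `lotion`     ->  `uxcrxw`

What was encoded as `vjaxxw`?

It's a constant shift of +9 (ROT9).
Reversing it on vjaxxw: v−9=m, j−9=a, a−9=r, x−9=o, x−9=o, w−9=n.

maroon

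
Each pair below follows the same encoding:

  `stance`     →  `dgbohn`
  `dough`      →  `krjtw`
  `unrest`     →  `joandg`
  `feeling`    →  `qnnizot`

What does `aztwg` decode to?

Each letter's alphabet position (a=0..z=25) is mapped through 3·x+1 mod 26 — an affine cipher.
Undoing it on aztwg: a(0)→9·(0−1)≡17=r; z(25)→9·(25−1)≡8=i; t(19)→9·(19−1)≡6=g; w(22)→9·(22−1)≡7=h; g(6)→9·(6−1)≡19=t (all mod 26).

right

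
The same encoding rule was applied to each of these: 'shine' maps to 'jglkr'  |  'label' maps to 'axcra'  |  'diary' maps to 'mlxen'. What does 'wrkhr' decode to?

s(18)→j(9) and h(7)→g(6) fit y≡5x+23 (mod 26); the inverse of 5 mod 26 is 21. Each letter's alphabet position (a=0..z=25) is mapped through 5·x+23 mod 26 — an affine cipher.
Undoing it on wrkhr: w(22)→21·(22−23)≡5=f; r(17)→21·(17−23)≡4=e; k(10)→21·(10−23)≡13=n; h(7)→21·(7−23)≡2=c; r(17)→21·(17−23)≡4=e (all mod 26).

fence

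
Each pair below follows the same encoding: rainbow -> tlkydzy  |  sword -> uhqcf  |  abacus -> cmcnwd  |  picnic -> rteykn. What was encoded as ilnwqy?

gallon

Shifts by position in rainbow: pos 0: r→t (+2), pos 1: a→l (+11), pos 2: i→k (+2), pos 3: n→y (+11) — repeating every 2. A repeating key of period 2 is used — shifts +2, +11 over and over.
Reversing it on ilnwqy: i−2=g, l−11=a, n−2=l, w−11=l, q−2=o, y−11=n.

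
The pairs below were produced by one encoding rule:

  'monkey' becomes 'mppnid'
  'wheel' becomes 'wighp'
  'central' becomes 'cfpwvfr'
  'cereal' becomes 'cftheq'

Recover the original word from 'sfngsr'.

seldom

In monkey: m→m is +0, o→p is +1, n→p is +2, k→n is +3 — the shift increases by 1 each position. The shift increases by 1 at each position, starting from +0: 0, 1, 2, ….
Reversing it on sfngsr: s−0=s, f−1=e, n−2=l, g−3=d, s−4=o, r−5=m.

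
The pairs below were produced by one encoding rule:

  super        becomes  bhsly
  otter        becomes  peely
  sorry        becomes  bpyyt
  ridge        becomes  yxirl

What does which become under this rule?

nuxfu

s(18)→b(1) and u(20)→h(7) fit y≡3x+25 (mod 26); the inverse of 3 mod 26 is 9. Each letter's alphabet position (a=0..z=25) is mapped through 3·x+25 mod 26 — an affine cipher.
For which: w(22)→3·22+25≡13=n; h(7)→3·7+25≡20=u; i(8)→3·8+25≡23=x; c(2)→3·2+25≡5=f; h(7)→3·7+25≡20=u (all mod 26).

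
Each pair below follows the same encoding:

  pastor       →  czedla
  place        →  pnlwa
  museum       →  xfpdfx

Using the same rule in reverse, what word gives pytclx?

Read the word backwards and shift each letter +11.
Undoing it on pytclx: shift back: p−11=e, y−11=n, t−11=i, c−11=r, l−11=a, x−11=m → eniram; then reverse → marine.

marine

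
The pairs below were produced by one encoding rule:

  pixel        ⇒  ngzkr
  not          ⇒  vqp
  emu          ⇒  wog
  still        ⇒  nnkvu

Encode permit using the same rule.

vkotgr

The output letters match the input read backwards, each shifted +2: pixel reversed is lexip. The word is reversed, then every letter is shifted forward by 2.
Applying it to permit: reverse → timrep; then shift: t+2=v, i+2=k, m+2=o, r+2=t, e+2=g, p+2=r.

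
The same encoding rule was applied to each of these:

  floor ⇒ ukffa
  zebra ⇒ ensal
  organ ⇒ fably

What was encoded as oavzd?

f(5)→u(20) and l(11)→k(10) fit y≡7x+11 (mod 26); the inverse of 7 mod 26 is 15. This is an affine cipher: with a=0,…,z=25, each position x becomes (7x+11) mod 26.
Decoding oavzd: o(14)→15·(14−11)≡19=t; a(0)→15·(0−11)≡17=r; v(21)→15·(21−11)≡20=u; z(25)→15·(25−11)≡2=c; d(3)→15·(3−11)≡10=k (all mod 26).

truck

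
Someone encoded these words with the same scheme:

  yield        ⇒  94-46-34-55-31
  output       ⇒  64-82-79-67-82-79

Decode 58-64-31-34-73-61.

Each letter becomes 3×(its alphabet position, a=1..z=26) + 19.
Reversing it on 58-64-31-34-73-61: 58→(58−19)÷3=13=m, 64→(64−19)÷3=15=o, 31→(31−19)÷3=4=d, 34→(34−19)÷3=5=e, 73→(73−19)÷3=18=r, 61→(61−19)÷3=14=n.

modern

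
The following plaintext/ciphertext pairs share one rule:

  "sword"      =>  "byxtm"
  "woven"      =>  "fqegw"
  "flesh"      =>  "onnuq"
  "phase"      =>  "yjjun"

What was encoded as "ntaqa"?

Shifts by position in sword: pos 0: s→b (+9), pos 1: w→y (+2), pos 2: o→x (+9), pos 3: r→t (+2) — repeating every 2. A repeating key of period 2 is used — shifts +9, +2 over and over.
Reversing it on ntaqa: n−9=e, t−2=r, a−9=r, q−2=o, a−9=r.

error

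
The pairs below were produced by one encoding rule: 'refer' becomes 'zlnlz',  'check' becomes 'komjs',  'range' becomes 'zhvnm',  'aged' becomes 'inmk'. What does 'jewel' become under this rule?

Shifts by position in refer: pos 0: r→z (+8), pos 1: e→l (+7), pos 2: f→n (+8), pos 3: e→l (+7) — repeating every 2. A repeating key of period 2 is used — shifts +8, +7 over and over.
Applying it to jewel: j+8=r, e+7=l, w+8=e, e+7=l, l+8=t.

rlelt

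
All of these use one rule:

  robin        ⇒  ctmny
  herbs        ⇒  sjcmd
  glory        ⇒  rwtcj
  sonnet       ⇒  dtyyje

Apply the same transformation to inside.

nydnoj

Vowels shift forward by 5 and consonants shift forward by 11.
Applying it to inside: i(vowel)+5=n, n(cons)+11=y, s(cons)+11=d, i(vowel)+5=n, d(cons)+11=o, e(vowel)+5=j.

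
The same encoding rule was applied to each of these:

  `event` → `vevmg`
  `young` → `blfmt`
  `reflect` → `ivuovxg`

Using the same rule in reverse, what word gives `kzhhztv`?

passage

e(4)→v(21) and v(21)→e(4) fit y≡25x+25 (mod 26); the inverse of 25 mod 26 is 25. This is an affine cipher: with a=0,…,z=25, each position x becomes (25x+25) mod 26.
Decoding kzhhztv: k(10)→25·(10−25)≡15=p; z(25)→25·(25−25)≡0=a; h(7)→25·(7−25)≡18=s; h(7)→25·(7−25)≡18=s; z(25)→25·(25−25)≡0=a; t(19)→25·(19−25)≡6=g; v(21)→25·(21−25)≡4=e (all mod 26).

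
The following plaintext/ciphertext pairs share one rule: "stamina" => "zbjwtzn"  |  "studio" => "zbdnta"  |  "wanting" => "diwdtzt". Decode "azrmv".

trick

In stamina: s→z is +7, t→b is +8, a→j is +9, m→w is +10 — the shift increases by 1 each position. Letter i (0-indexed) is shifted by i+7, so successive shifts are 7, 8, 9, ….
Reversing it on azrmv: a−7=t, z−8=r, r−9=i, m−10=c, v−11=k.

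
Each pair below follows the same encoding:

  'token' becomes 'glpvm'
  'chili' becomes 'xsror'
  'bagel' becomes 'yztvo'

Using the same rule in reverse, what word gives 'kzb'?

pay

Each pair mirrors across the alphabet (t↔g, o↔l, k↔p): positions sum to 25. Letters are reflected about the middle of the alphabet (position → 25−position): Atbash.
Undoing it on kzb: k↔p, z↔a, b↔y.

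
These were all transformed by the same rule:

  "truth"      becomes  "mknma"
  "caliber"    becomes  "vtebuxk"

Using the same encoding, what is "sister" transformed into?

lblmxk

Each letter is shifted forward by 19 in the alphabet (a Caesar shift of +19).
Applying it to sister: s+19=l, i+19=b, s+19=l, t+19=m, e+19=x, r+19=k.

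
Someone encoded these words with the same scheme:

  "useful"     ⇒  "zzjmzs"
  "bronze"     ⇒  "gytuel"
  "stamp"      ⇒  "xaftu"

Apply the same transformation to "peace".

Shifts by position in useful: pos 0: u→z (+5), pos 1: s→z (+7), pos 2: e→j (+5), pos 3: f→m (+7) — repeating every 2. The shifts repeat in a cycle of length 2: positions 0,1,… shift by +5, +7, then the pattern repeats.
Applying it to peace: p+5=u, e+7=l, a+5=f, c+7=j, e+5=j.

ulfjj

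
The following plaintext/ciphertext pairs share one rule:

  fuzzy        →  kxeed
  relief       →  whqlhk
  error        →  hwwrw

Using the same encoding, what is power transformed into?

urbhw

The shift depends on letter class: consonant f→k is +5, but vowel u→x is +3. Vowels shift forward by 3 and consonants shift forward by 5.
For power: p(cons)+5=u, o(vowel)+3=r, w(cons)+5=b, e(vowel)+3=h, r(cons)+5=w.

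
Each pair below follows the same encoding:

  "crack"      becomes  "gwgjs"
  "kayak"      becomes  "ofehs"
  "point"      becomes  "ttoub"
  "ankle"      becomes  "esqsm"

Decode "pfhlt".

In crack: c→g is +4, r→w is +5, a→g is +6, c→j is +7 — the shift increases by 1 each position. Each letter shifts forward by (position + 4), i.e. 4, 5, 6, … — the shift grows by one for each successive letter.
Undoing it on pfhlt: p−4=l, f−5=a, h−6=b, l−7=e, t−8=l.

label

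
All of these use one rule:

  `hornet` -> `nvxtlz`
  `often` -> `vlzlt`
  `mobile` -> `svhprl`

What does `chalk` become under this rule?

The shift depends on letter class: consonant h→n is +6, but vowel o→v is +7. The rule splits by letter class: vowels +7, consonants +6.
For chalk: c(cons)+6=i, h(cons)+6=n, a(vowel)+7=h, l(cons)+6=r, k(cons)+6=q.

inhrq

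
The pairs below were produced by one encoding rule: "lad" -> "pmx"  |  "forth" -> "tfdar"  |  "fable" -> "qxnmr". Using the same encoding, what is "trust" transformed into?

fegdf

The output letters match the input read backwards, each shifted +12: lad reversed is dal. Read the word backwards and shift each letter +12.
Applying it to trust: reverse → tsurt; then shift: t+12=f, s+12=e, u+12=g, r+12=d, t+12=f.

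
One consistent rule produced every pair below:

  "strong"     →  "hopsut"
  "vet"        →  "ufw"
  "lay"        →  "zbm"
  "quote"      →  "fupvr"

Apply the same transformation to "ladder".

The output letters match the input read backwards, each shifted +1: strong reversed is gnorts. The word is reversed, then every letter is shifted forward by 1.
For ladder: reverse → reddal; then shift: r+1=s, e+1=f, d+1=e, d+1=e, a+1=b, l+1=m.

sfeebm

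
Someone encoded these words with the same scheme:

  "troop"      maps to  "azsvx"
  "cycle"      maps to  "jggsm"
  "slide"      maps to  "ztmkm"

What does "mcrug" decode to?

The shifts repeat in a cycle of length 3: positions 0,1,… shift by +7, +8, +4, then the pattern repeats.
Decoding mcrug: m−7=f, c−8=u, r−4=n, u−7=n, g−8=y.

funny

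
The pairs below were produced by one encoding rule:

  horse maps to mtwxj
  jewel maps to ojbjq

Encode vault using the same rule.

afzqy

This is a Caesar cipher with shift 5.
For vault: v+5=a, a+5=f, u+5=z, l+5=q, t+5=y.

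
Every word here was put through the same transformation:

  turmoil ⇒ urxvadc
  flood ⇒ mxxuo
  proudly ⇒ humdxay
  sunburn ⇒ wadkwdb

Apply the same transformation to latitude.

The output letters match the input read backwards, each shifted +9: turmoil reversed is liomrut. Read the word backwards and shift each letter +9.
Applying it to latitude: reverse → edutital; then shift: e+9=n, d+9=m, u+9=d, t+9=c, i+9=r, t+9=c, a+9=j, l+9=u.

nmdcrcju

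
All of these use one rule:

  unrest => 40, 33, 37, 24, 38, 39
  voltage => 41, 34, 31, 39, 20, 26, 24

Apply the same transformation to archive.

u is letter #21 and maps to 40: an offset of 19. Letters become their 1-based position plus 19 (so a→20, b→21, …).
For archive: a=1→20, r=18→37, c=3→22, h=8→27, i=9→28, v=22→41, e=5→24.

20, 37, 22, 27, 28, 41, 24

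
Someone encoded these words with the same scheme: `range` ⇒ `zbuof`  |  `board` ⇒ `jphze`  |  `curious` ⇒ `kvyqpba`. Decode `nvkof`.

fudge

Shifts by position in range: pos 0: r→z (+8), pos 1: a→b (+1), pos 2: n→u (+7), pos 3: g→o (+8), pos 4: e→f (+1) — repeating every 3. The shifts repeat in a cycle of length 3: positions 0,1,… shift by +8, +1, +7, then the pattern repeats.
Undoing it on nvkof: n−8=f, v−1=u, k−7=d, o−8=g, f−1=e.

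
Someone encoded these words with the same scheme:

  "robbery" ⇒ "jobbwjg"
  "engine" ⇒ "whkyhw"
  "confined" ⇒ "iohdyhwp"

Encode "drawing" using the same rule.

pjusyhk

r(17)→j(9) and o(14)→o(14) fit y≡7x+20 (mod 26); the inverse of 7 mod 26 is 15. This is an affine cipher: with a=0,…,z=25, each position x becomes (7x+20) mod 26.
For drawing: d(3)→7·3+20≡15=p; r(17)→7·17+20≡9=j; a(0)→7·0+20≡20=u; w(22)→7·22+20≡18=s; i(8)→7·8+20≡24=y; n(13)→7·13+20≡7=h; g(6)→7·6+20≡10=k (all mod 26).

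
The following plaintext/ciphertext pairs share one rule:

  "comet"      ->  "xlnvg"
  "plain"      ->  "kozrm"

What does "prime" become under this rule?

Each pair mirrors across the alphabet (c↔x, o↔l, m↔n): positions sum to 25. This is the alphabet-reversal cipher (Atbash): a becomes z, b becomes y, etc.
For prime: p↔k, r↔i, i↔r, m↔n, e↔v.

kirnv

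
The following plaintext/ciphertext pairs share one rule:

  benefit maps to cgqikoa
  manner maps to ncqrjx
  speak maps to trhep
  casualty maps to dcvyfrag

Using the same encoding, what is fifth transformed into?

In benefit: b→c is +1, e→g is +2, n→q is +3, e→i is +4 — the shift increases by 1 each position. The shift increases by 1 at each position, starting from +1: 1, 2, 3, ….
On fifth: f+1=g, i+2=k, f+3=i, t+4=x, h+5=m.

gkixm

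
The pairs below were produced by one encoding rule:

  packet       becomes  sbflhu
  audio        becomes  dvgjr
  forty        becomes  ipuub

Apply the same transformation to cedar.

The shifts repeat in a cycle of length 2: positions 0,1,… shift by +3, +1, then the pattern repeats.
On cedar: c+3=f, e+1=f, d+3=g, a+1=b, r+3=u.

ffgbu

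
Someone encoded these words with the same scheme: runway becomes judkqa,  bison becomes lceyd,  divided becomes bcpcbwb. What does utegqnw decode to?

r(17)→j(9) and u(20)→u(20) fit y≡21x+16 (mod 26); the inverse of 21 mod 26 is 5. Each letter's alphabet position (a=0..z=25) is mapped through 21·x+16 mod 26 — an affine cipher.
Reversing it on utegqnw: u(20)→5·(20−16)≡20=u; t(19)→5·(19−16)≡15=p; e(4)→5·(4−16)≡18=s; g(6)→5·(6−16)≡2=c; q(16)→5·(16−16)≡0=a; n(13)→5·(13−16)≡11=l; w(22)→5·(22−16)≡4=e (all mod 26).

upscale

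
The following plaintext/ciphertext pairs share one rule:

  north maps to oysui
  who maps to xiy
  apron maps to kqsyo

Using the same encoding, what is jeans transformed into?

kokot

The shift depends on letter class: consonant n→o is +1, but vowel o→y is +10. Two shifts are in play — +10 for a/e/i/o/u, +1 for every other letter.
On jeans: j(cons)+1=k, e(vowel)+10=o, a(vowel)+10=k, n(cons)+1=o, s(cons)+1=t.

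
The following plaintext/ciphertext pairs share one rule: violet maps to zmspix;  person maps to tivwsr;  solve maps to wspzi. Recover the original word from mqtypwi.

Compare letters: v→z is +4, i→m is +4, o→s is +4 — a constant shift. Each letter is shifted forward by 4 in the alphabet (a Caesar shift of +4).
Undoing it on mqtypwi: m−4=i, q−4=m, t−4=p, y−4=u, p−4=l, w−4=s, i−4=e.

impulse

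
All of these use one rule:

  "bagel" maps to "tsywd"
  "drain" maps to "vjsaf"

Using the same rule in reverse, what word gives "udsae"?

Compare letters: b→t is +18, a→s is +18, g→y is +18 — a constant shift. It's a constant shift of +18 (ROT18).
Reversing it on udsae: u−18=c, d−18=l, s−18=a, a−18=i, e−18=m.

claim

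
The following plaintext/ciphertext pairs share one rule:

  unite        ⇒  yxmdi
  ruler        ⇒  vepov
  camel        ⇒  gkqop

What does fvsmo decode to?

block

Shifts by position in unite: pos 0: u→y (+4), pos 1: n→x (+10), pos 2: i→m (+4), pos 3: t→d (+10) — repeating every 2. A repeating key of period 2 is used — shifts +4, +10 over and over.
Reversing it on fvsmo: f−4=b, v−10=l, s−4=o, m−10=c, o−4=k.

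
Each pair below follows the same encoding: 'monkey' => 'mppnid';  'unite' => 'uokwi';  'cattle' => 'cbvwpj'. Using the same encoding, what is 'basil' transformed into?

In monkey: m→m is +0, o→p is +1, n→p is +2, k→n is +3 — the shift increases by 1 each position. The shift increases by 1 at each position, starting from +0: 0, 1, 2, ….
Applying it to basil: b+0=b, a+1=b, s+2=u, i+3=l, l+4=p.

bbulp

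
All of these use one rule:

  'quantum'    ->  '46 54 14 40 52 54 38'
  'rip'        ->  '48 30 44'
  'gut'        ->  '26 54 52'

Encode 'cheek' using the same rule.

q(#17)→46 and u(#21)→54: differences scale by 2, so n = 2·pos + 12. The formula is n = 2×(alphabet index, a=1) + 12.
Applying it to cheek: c=3→18, h=8→28, e=5→22, e=5→22, k=11→34.

18 28 22 22 34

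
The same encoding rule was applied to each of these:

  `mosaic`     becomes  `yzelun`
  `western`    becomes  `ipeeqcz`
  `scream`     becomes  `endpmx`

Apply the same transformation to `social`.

ezotmw

Shifts by position in mosaic: pos 0: m→y (+12), pos 1: o→z (+11), pos 2: s→e (+12), pos 3: a→l (+11) — repeating every 2. The shifts repeat in a cycle of length 2: positions 0,1,… shift by +12, +11, then the pattern repeats.
For social: s+12=e, o+11=z, c+12=o, i+11=t, a+12=m, l+11=w.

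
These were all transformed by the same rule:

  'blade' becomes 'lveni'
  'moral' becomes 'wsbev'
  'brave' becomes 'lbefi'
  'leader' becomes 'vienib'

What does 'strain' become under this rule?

The shift depends on letter class: consonant b→l is +10, but vowel a→e is +4. Two shifts are in play — +4 for a/e/i/o/u, +10 for every other letter.
Applying it to strain: s(cons)+10=c, t(cons)+10=d, r(cons)+10=b, a(vowel)+4=e, i(vowel)+4=m, n(cons)+10=x.

cdbemx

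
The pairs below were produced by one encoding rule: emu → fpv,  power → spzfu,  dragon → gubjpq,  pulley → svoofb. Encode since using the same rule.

vjqff

Two shifts are in play — +1 for a/e/i/o/u, +3 for every other letter.
On since: s(cons)+3=v, i(vowel)+1=j, n(cons)+3=q, c(cons)+3=f, e(vowel)+1=f.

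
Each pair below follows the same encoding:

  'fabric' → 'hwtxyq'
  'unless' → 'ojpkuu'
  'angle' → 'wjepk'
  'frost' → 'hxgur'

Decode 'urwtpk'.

stable

f(5)→h(7) and a(0)→w(22) fit y≡23x+22 (mod 26); the inverse of 23 mod 26 is 17. Each letter's alphabet position (a=0..z=25) is mapped through 23·x+22 mod 26 — an affine cipher.
Reversing it on urwtpk: u(20)→17·(20−22)≡18=s; r(17)→17·(17−22)≡19=t; w(22)→17·(22−22)≡0=a; t(19)→17·(19−22)≡1=b; p(15)→17·(15−22)≡11=l; k(10)→17·(10−22)≡4=e (all mod 26).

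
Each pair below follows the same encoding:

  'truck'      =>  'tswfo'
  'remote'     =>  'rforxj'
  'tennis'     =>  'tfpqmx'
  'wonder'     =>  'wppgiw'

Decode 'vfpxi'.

Each letter shifts forward by its position index (0, 1, 2, …) — the shift grows by one for each successive letter.
Decoding vfpxi: v−0=v, f−1=e, p−2=n, x−3=u, i−4=e.

venue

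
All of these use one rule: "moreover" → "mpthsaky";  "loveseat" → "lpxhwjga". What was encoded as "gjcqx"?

In moreover: m→m is +0, o→p is +1, r→t is +2, e→h is +3 — the shift increases by 1 each position. The shift increases by 1 at each position, starting from +0: 0, 1, 2, ….
Undoing it on gjcqx: g−0=g, j−1=i, c−2=a, q−3=n, x−4=t.

giant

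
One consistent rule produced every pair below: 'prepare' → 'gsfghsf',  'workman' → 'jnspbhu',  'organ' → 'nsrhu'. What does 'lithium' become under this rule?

idekdxb

p(15)→g(6) and r(17)→s(18) fit y≡19x+7 (mod 26); the inverse of 19 mod 26 is 11. Treating letters as 0–25, the rule is x ↦ 19x + 7 (mod 26).
Applying it to lithium: l(11)→19·11+7≡8=i; i(8)→19·8+7≡3=d; t(19)→19·19+7≡4=e; h(7)→19·7+7≡10=k; i(8)→19·8+7≡3=d; u(20)→19·20+7≡23=x; m(12)→19·12+7≡1=b (all mod 26).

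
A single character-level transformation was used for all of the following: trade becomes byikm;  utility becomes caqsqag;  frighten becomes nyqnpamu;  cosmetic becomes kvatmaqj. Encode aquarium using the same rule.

ixchzpct

A repeating key of period 2 is used — shifts +8, +7 over and over.
On aquarium: a+8=i, q+7=x, u+8=c, a+7=h, r+8=z, i+7=p, u+8=c, m+7=t.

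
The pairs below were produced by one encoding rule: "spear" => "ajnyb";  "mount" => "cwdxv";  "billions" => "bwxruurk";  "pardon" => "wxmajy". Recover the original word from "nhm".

dye

The output letters match the input read backwards, each shifted +9: spear reversed is raeps. The word is reversed, then every letter is shifted forward by 9.
Decoding nhm: shift back: n−9=e, h−9=y, m−9=d → eyd; then reverse → dye.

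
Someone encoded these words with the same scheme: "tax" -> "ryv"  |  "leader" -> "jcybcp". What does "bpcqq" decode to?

dress

Compare letters: t→r is +24, a→y is +24, x→v is +24 — a constant shift. It's a constant shift of +24 (ROT24).
Decoding bpcqq: b−24=d, p−24=r, c−24=e, q−24=s, q−24=s.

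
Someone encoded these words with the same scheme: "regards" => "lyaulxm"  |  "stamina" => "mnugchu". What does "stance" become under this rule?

Compare letters: r→l is +20, e→y is +20, g→a is +20 — a constant shift. It's a constant shift of +20 (ROT20).
On stance: s+20=m, t+20=n, a+20=u, n+20=h, c+20=w, e+20=y.

mnuhwy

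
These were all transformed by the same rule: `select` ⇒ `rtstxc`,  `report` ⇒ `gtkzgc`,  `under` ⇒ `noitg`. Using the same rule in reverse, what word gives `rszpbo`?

slogan

Each letter's alphabet position (a=0..z=25) is mapped through 11·x+1 mod 26 — an affine cipher.
Reversing it on rszpbo: r(17)→19·(17−1)≡18=s; s(18)→19·(18−1)≡11=l; z(25)→19·(25−1)≡14=o; p(15)→19·(15−1)≡6=g; b(1)→19·(1−1)≡0=a; o(14)→19·(14−1)≡13=n (all mod 26).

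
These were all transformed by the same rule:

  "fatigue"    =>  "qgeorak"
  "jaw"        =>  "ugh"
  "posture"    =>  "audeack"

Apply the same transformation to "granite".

The shift depends on letter class: consonant f→q is +11, but vowel a→g is +6. The rule splits by letter class: vowels +6, consonants +11.
On granite: g(cons)+11=r, r(cons)+11=c, a(vowel)+6=g, n(cons)+11=y, i(vowel)+6=o, t(cons)+11=e, e(vowel)+6=k.

rcgyoek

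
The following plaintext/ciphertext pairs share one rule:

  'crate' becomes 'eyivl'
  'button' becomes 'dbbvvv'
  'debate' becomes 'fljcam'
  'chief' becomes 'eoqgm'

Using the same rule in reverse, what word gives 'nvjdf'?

lobby

Shifts by position in crate: pos 0: c→e (+2), pos 1: r→y (+7), pos 2: a→i (+8), pos 3: t→v (+2), pos 4: e→l (+7) — repeating every 3. A repeating key of period 3 is used — shifts +2, +7, +8 over and over.
Decoding nvjdf: n−2=l, v−7=o, j−8=b, d−2=b, f−7=y.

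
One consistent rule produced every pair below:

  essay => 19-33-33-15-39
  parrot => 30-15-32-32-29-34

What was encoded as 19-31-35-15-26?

equal

e is letter #5 and maps to 19: an offset of 14. Each letter is replaced by its alphabet position (a=1..z=26) + 14.
Undoing it on 19-31-35-15-26: 19→(19−14)÷1=5=e, 31→(31−14)÷1=17=q, 35→(35−14)÷1=21=u, 15→(15−14)÷1=1=a, 26→(26−14)÷1=12=l.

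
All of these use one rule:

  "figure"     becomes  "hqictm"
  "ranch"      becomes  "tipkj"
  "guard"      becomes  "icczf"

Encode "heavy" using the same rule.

jmcda

Shifts by position in figure: pos 0: f→h (+2), pos 1: i→q (+8), pos 2: g→i (+2), pos 3: u→c (+8) — repeating every 2. The shifts repeat in a cycle of length 2: positions 0,1,… shift by +2, +8, then the pattern repeats.
For heavy: h+2=j, e+8=m, a+2=c, v+8=d, y+2=a.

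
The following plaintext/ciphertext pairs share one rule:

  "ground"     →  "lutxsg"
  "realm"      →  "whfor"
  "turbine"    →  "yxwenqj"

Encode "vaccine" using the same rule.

Shifts by position in ground: pos 0: g→l (+5), pos 1: r→u (+3), pos 2: o→t (+5), pos 3: u→x (+3) — repeating every 2. A repeating key of period 2 is used — shifts +5, +3 over and over.
Applying it to vaccine: v+5=a, a+3=d, c+5=h, c+3=f, i+5=n, n+3=q, e+5=j.

adhfnqj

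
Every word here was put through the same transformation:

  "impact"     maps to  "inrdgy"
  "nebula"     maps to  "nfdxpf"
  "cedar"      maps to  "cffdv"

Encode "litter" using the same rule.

ljvwiw

In impact: i→i is +0, m→n is +1, p→r is +2, a→d is +3 — the shift increases by 1 each position. The shift increases by 1 at each position, starting from +0: 0, 1, 2, ….
For litter: l+0=l, i+1=j, t+2=v, t+3=w, e+4=i, r+5=w.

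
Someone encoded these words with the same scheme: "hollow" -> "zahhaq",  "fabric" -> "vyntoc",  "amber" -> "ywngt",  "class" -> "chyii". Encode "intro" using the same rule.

This is an affine cipher: with a=0,…,z=25, each position x becomes (15x+24) mod 26.
On intro: i(8)→15·8+24≡14=o; n(13)→15·13+24≡11=l; t(19)→15·19+24≡23=x; r(17)→15·17+24≡19=t; o(14)→15·14+24≡0=a (all mod 26).

olxta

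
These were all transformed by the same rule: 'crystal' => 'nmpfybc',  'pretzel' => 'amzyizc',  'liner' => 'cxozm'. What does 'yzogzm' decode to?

tender

c(2)→n(13) and r(17)→m(12) fit y≡19x+1 (mod 26); the inverse of 19 mod 26 is 11. Each letter's alphabet position (a=0..z=25) is mapped through 19·x+1 mod 26 — an affine cipher.
Undoing it on yzogzm: y(24)→11·(24−1)≡19=t; z(25)→11·(25−1)≡4=e; o(14)→11·(14−1)≡13=n; g(6)→11·(6−1)≡3=d; z(25)→11·(25−1)≡4=e; m(12)→11·(12−1)≡17=r (all mod 26).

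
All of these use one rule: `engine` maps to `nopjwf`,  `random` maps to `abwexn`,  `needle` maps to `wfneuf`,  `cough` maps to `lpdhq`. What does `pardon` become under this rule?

ybaexo

A repeating key of period 2 is used — shifts +9, +1 over and over.
Applying it to pardon: p+9=y, a+1=b, r+9=a, d+1=e, o+9=x, n+1=o.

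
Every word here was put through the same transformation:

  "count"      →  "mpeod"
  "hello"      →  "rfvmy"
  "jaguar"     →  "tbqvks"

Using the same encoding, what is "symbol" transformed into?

Shifts by position in count: pos 0: c→m (+10), pos 1: o→p (+1), pos 2: u→e (+10), pos 3: n→o (+1) — repeating every 2. A repeating key of period 2 is used — shifts +10, +1 over and over.
For symbol: s+10=c, y+1=z, m+10=w, b+1=c, o+10=y, l+1=m.

czwcym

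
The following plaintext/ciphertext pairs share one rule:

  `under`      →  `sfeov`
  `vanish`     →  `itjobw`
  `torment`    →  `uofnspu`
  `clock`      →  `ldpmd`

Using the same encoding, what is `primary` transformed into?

zsbnjsq

The output letters match the input read backwards, each shifted +1: under reversed is rednu. Read the word backwards and shift each letter +1.
Applying it to primary: reverse → yramirp; then shift: y+1=z, r+1=s, a+1=b, m+1=n, i+1=j, r+1=s, p+1=q.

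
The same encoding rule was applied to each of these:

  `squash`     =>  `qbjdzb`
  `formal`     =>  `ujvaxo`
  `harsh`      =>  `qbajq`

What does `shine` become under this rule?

nwrqb

The output letters match the input read backwards, each shifted +9: squash reversed is hsauqs. Two steps: reverse the string, then apply a Caesar shift of +9.
For shine: reverse → enihs; then shift: e+9=n, n+9=w, i+9=r, h+9=q, s+9=b.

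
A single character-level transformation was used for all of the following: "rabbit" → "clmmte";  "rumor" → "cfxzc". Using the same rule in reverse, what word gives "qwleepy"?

Each letter is shifted forward by 11 in the alphabet (a Caesar shift of +11).
Undoing it on qwleepy: q−11=f, w−11=l, l−11=a, e−11=t, e−11=t, p−11=e, y−11=n.

flatten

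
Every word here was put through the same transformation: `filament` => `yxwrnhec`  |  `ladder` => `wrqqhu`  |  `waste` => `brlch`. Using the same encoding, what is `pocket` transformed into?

f(5)→y(24) and i(8)→x(23) fit y≡17x+17 (mod 26); the inverse of 17 mod 26 is 23. Treating letters as 0–25, the rule is x ↦ 17x + 17 (mod 26).
For pocket: p(15)→17·15+17≡12=m; o(14)→17·14+17≡21=v; c(2)→17·2+17≡25=z; k(10)→17·10+17≡5=f; e(4)→17·4+17≡7=h; t(19)→17·19+17≡2=c (all mod 26).

mvzfhc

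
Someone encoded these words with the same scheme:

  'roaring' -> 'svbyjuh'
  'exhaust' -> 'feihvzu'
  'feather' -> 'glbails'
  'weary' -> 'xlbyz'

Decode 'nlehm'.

medal

Shifts by position in roaring: pos 0: r→s (+1), pos 1: o→v (+7), pos 2: a→b (+1), pos 3: r→y (+7) — repeating every 2. It's a Vigenère-style cipher with numeric key [1,7]: position i shifts by key[i mod 2].
Reversing it on nlehm: n−1=m, l−7=e, e−1=d, h−7=a, m−1=l.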